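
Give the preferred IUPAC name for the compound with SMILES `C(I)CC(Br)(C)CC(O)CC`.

Counting along the main chain through the –OH group gives 7 carbons: the parent is heptane.
An alcohol (–OH) is the principal characteristic group, giving the suffix -ol.
The numbering direction is chosen so that numbering from this end puts the hydroxyl group at C-3 rather than C-5.
This places the hydroxyl at C-3; a bromo group at C-5; an iodo group at C-7; a methyl group at C-5.
The substituents are ordered alphabetically, ignoring any di-/tri- multipliers.
Assembling the pieces gives 5-bromo-7-iodo-5-methylheptan-3-ol.

5-bromo-7-iodo-5-methylheptan-3-ol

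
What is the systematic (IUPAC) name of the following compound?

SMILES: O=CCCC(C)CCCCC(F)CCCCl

12-chloro-9-fluoro-4-methyldodecanal

The longest carbon chain that includes the –CHO group has 12 carbons, so the parent hydride is dodecane.
An aldehyde (terminal –CHO) is the principal characteristic group, giving the suffix -al.
Choose the numbering such that the aldehyde carbon is C-1 by definition.
That gives a chloro group at C-12; a fluoro group at C-9; a methyl group at C-4.
The substituents are ordered alphabetically, ignoring any di-/tri- multipliers.
Assembling the pieces gives 12-chloro-9-fluoro-4-methyldodecanal.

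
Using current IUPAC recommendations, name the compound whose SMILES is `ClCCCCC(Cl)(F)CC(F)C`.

The parent chain contains 8 carbons (octane).
Number the chain so that the substituent locant set {1,5,5,7} is lower than {2,4,4,8} at the first point of difference.
That gives chloro groups at C-1 and C-5; fluoro groups at C-5 and C-7.
The substituents are ordered alphabetically, ignoring any di-/tri- multipliers.
The name is 1,5-dichloro-5,7-difluorooctane.

1,5-dichloro-5,7-difluorooctane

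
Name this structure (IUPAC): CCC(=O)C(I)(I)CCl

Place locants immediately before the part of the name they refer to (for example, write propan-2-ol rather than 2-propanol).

The longest chain bearing the carbonyl is 5 carbons long (pentane).
The principal characteristic group is a ketone (C=O on an internal carbon), named with the suffix -one.
Number the chain so that the substituent locant set {1,2,2} is lower than {4,4,5} at the first point of difference.
With this numbering: the carbonyl at C-3; a chloro group at C-1; two iodo groups at C-2.
The substituents are ordered alphabetically, ignoring any di-/tri- multipliers.
Putting it together: 1-chloro-2,2-diiodopentan-3-one.

1-chloro-2,2-diiodopentan-3-one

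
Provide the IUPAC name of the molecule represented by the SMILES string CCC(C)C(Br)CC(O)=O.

The longest chain bearing the –COOH group is 6 carbons long (hexane).
The highest-priority functional group is a carboxylic acid (terminal –COOH), so the name ends in -oic acid.
The numbering direction is chosen so that the carboxylic acid carbon is C-1 by definition.
That gives a bromo group at C-3; a methyl group at C-4.
Prefixes are listed alphabetically: bromo, methyl.
Putting it together: 3-bromo-4-methylhexanoic acid.

3-bromo-4-methylhexanoic acid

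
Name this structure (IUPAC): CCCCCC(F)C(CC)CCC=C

Counting along the main chain through the multiple bond gives 11 carbons: the parent is undecane.
There is one C=C double bond, indicated by the ending -ene.
Choose the numbering such that numbering from this end puts the double bond at C-1 rather than C-10.
That gives the double bond between C-1 and C-2; an ethyl group at C-5; a fluoro group at C-6.
Substituent prefixes are cited in alphabetical order (multiplying prefixes like di-/tri- are ignored for ordering).
The name is 5-ethyl-6-fluoroundec-1-ene.

5-ethyl-6-fluoroundec-1-ene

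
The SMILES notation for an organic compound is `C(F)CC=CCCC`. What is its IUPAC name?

1-fluorohept-3-ene

The longest carbon chain that includes the multiple bond has 7 carbons, so the parent hydride is heptane.
There is one C=C double bond, indicated by the ending -ene.
Number the chain so that numbering from this end puts the double bond at C-3 rather than C-4.
That gives the double bond between C-3 and C-4; a fluoro group at C-1.
Assembling the pieces gives 1-fluorohept-3-ene.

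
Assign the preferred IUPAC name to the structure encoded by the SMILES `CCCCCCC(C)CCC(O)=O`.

The longest chain bearing the –COOH group is 10 carbons long (decane).
A carboxylic acid (terminal –COOH) is the principal characteristic group, giving the suffix -oic acid.
Number the chain so that the carboxylic acid carbon is C-1 by definition.
That gives a methyl group at C-4.
The name is 4-methyldecanoic acid.

4-methyldecanoic acid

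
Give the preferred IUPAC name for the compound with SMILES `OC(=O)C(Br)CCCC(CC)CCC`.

2-bromo-6-ethylnonanoic acid

The longest chain bearing the –COOH group is 9 carbons long (nonane).
A carboxylic acid (terminal –COOH) is the principal characteristic group, giving the suffix -oic acid.
Number the chain so that the carboxylic acid carbon is C-1 by definition.
With this numbering: a bromo group at C-2; an ethyl group at C-6.
The substituents are ordered alphabetically, ignoring any di-/tri- multipliers.
Putting it together: 2-bromo-6-ethylnonanoic acid.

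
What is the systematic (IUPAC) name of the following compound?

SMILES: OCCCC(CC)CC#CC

4-ethyloct-6-yn-1-ol

Counting along the main chain through the –OH group and the multiple bond gives 8 carbons: the parent is octane.
The principal characteristic group is an alcohol (–OH), named with the suffix -ol.
A C≡C triple bond in the chain gives the infix -yne-.
Number the chain so that numbering from this end puts the hydroxyl group at C-1 rather than C-8.
This places the hydroxyl at C-1; the triple bond between C-6 and C-7; an ethyl group at C-4.
The name is 4-ethyloct-6-yn-1-ol.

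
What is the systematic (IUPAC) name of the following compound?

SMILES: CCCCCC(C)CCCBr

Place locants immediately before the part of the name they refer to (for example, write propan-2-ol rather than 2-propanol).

The parent chain contains 9 carbons (nonane).
Choose the numbering such that the substituent locant set {1,4} is lower than {6,9} at the first point of difference.
This places a bromo group at C-1; a methyl group at C-4.
Substituent prefixes are cited in alphabetical order (multiplying prefixes like di-/tri- are ignored for ordering).
The name is 1-bromo-4-methylnonane.

1-bromo-4-methylnonane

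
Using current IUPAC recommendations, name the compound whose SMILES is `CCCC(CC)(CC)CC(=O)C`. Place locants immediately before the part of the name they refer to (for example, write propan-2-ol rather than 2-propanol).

The longest chain bearing the carbonyl is 7 carbons long (heptane).
The highest-priority functional group is a ketone (C=O on an internal carbon), so the name ends in -one.
Choose the numbering such that numbering from this end puts the carbonyl group at C-2 rather than C-6.
That gives the carbonyl at C-2; two ethyl groups at C-4.
Putting it together: 4,4-diethylheptan-2-one.

4,4-diethylheptan-2-one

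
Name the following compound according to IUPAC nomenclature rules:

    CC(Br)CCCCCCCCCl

The longest carbon chain is 10 atoms: the parent is decane.
Number the chain so that the substituent locant set {1,9} is lower than {2,10} at the first point of difference.
With this numbering: a bromo group at C-9; a chloro group at C-1.
Substituent prefixes are cited in alphabetical order (multiplying prefixes like di-/tri- are ignored for ordering).
Assembling the pieces gives 9-bromo-1-chlorodecane.

9-bromo-1-chlorodecane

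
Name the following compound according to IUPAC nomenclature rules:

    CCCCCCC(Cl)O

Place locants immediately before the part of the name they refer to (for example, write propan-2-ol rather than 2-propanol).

1-chloroheptan-1-ol

The longest carbon chain that includes the –OH group has 7 carbons, so the parent hydride is heptane.
An alcohol (–OH) is the principal characteristic group, giving the suffix -ol.
Choose the numbering such that numbering from this end puts the hydroxyl group at C-1 rather than C-7.
This places the hydroxyl at C-1; a chloro group at C-1.
The name is 1-chloroheptan-1-ol.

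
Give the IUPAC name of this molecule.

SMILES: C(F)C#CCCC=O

6-fluorohex-4-ynal

The longest chain bearing the –CHO group and the multiple bond is 6 carbons long (hexane).
An aldehyde (terminal –CHO) is the principal characteristic group, giving the suffix -al.
There is one C≡C triple bond, indicated by the ending -yne.
The numbering direction is chosen so that the aldehyde carbon is C-1 by definition.
With this numbering: the triple bond between C-4 and C-5; a fluoro group at C-6.
Putting it together: 6-fluorohex-4-ynal.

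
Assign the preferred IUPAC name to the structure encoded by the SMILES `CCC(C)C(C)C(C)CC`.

3,4,5-trimethylheptane

The parent chain contains 7 carbons (heptane).
Numbering from either end gives identical locants here.
This places methyl groups at C-3 and C-4 and C-5.
The name is 3,4,5-trimethylheptane.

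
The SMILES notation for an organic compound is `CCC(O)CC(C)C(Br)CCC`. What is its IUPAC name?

6-bromo-5-methylnonan-3-ol

The longest chain bearing the –OH group is 9 carbons long (nonane).
An alcohol (–OH) is the principal characteristic group, giving the suffix -ol.
Number the chain so that numbering from this end puts the hydroxyl group at C-3 rather than C-7.
That gives the hydroxyl at C-3; a bromo group at C-6; a methyl group at C-5.
Prefixes are listed alphabetically: bromo, methyl.
Putting it together: 6-bromo-5-methylnonan-3-ol.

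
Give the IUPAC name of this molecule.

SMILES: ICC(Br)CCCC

The parent chain contains 6 carbons (hexane).
Choose the numbering such that the substituent locant set {1,2} is lower than {5,6} at the first point of difference.
That gives a bromo group at C-2; an iodo group at C-1.
Substituent prefixes are cited in alphabetical order (multiplying prefixes like di-/tri- are ignored for ordering).
Assembling the pieces gives 2-bromo-1-iodohexane.

2-bromo-1-iodohexane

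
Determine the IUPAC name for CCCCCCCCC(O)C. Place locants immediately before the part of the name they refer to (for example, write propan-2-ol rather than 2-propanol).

The longest carbon chain that includes the –OH group has 10 carbons, so the parent hydride is decane.
The principal characteristic group is an alcohol (–OH), named with the suffix -ol.
The numbering direction is chosen so that numbering from this end puts the hydroxyl group at C-2 rather than C-9.
That gives the hydroxyl at C-2.
Assembling the pieces gives decan-2-ol.

decan-2-ol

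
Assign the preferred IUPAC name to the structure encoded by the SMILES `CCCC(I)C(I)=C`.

Counting along the main chain through the multiple bond gives 6 carbons: the parent is hexane.
The chain contains a C=C double bond, so the unsaturation ending is -ene.
The numbering direction is chosen so that numbering from this end puts the double bond at C-1 rather than C-5.
This places the double bond between C-1 and C-2; iodo groups at C-2 and C-3.
Assembling the pieces gives 2,3-diiodohex-1-ene.

2,3-diiodohex-1-ene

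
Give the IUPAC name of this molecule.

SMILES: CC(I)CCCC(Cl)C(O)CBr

The longest chain bearing the –OH group is 8 carbons long (octane).
The principal characteristic group is an alcohol (–OH), named with the suffix -ol.
Choose the numbering such that numbering from this end puts the hydroxyl group at C-2 rather than C-7.
This places the hydroxyl at C-2; a bromo group at C-1; a chloro group at C-3; an iodo group at C-7.
Prefixes are listed alphabetically: bromo, chloro, iodo.
Assembling the pieces gives 1-bromo-3-chloro-7-iodooctan-2-ol.

1-bromo-3-chloro-7-iodooctan-2-ol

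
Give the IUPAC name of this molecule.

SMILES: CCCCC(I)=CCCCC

5-iododec-5-ene

Counting along the main chain through the multiple bond gives 10 carbons: the parent is decane.
There is one C=C double bond, indicated by the ending -ene.
Number the chain so that the substituent locant set {5} is lower than {6} at the first point of difference.
This places the double bond between C-5 and C-6; an iodo group at C-5.
The name is 5-iododec-5-ene.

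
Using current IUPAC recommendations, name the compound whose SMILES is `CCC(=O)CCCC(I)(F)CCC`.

The longest chain bearing the carbonyl is 10 carbons long (decane).
The principal characteristic group is a ketone (C=O on an internal carbon), named with the suffix -one.
The numbering direction is chosen so that numbering from this end puts the carbonyl group at C-3 rather than C-8.
This places the carbonyl at C-3; a fluoro group at C-7; an iodo group at C-7.
Prefixes are listed alphabetically: fluoro, iodo.
The name is 7-fluoro-7-iododecan-3-one.

7-fluoro-7-iododecan-3-one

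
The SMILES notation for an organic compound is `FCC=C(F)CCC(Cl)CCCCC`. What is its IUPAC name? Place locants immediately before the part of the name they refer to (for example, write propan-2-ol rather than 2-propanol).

6-chloro-1,3-difluoroundec-2-ene

Counting along the main chain through the multiple bond gives 11 carbons: the parent is undecane.
There is one C=C double bond, indicated by the ending -ene.
Number the chain so that numbering from this end puts the double bond at C-2 rather than C-9.
This places the double bond between C-2 and C-3; a chloro group at C-6; fluoro groups at C-1 and C-3.
The substituents are ordered alphabetically, ignoring any di-/tri- multipliers.
The name is 6-chloro-1,3-difluoroundec-2-ene.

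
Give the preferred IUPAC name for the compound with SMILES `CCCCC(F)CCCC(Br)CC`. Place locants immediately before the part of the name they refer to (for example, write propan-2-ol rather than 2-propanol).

3-bromo-7-fluoroundecane

The parent chain contains 11 carbons (undecane).
The numbering direction is chosen so that the substituent locant set {3,7} is lower than {5,9} at the first point of difference.
That gives a bromo group at C-3; a fluoro group at C-7.
The substituents are ordered alphabetically, ignoring any di-/tri- multipliers.
Putting it together: 3-bromo-7-fluoroundecane.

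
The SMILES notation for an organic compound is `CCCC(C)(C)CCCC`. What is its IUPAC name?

4,4-dimethyloctane

The longest continuous carbon chain has 8 atoms, so the parent hydride is octane.
Number the chain so that the substituent locant set {4,4} is lower than {5,5} at the first point of difference.
That gives two methyl groups at C-4.
Putting it together: 4,4-dimethyloctane.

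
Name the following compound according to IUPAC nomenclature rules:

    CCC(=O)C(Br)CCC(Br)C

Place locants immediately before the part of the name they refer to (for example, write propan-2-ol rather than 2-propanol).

Counting along the main chain through the carbonyl gives 8 carbons: the parent is octane.
The highest-priority functional group is a ketone (C=O on an internal carbon), so the name ends in -one.
Choose the numbering such that numbering from this end puts the carbonyl group at C-3 rather than C-6.
With this numbering: the carbonyl at C-3; bromo groups at C-4 and C-7.
The name is 4,7-dibromooctan-3-one.

4,7-dibromooctan-3-one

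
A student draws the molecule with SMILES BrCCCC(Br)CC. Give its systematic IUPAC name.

1,4-dibromohexane

The parent chain contains 6 carbons (hexane).
The numbering direction is chosen so that the substituent locant set {1,4} is lower than {3,6} at the first point of difference.
With this numbering: bromo groups at C-1 and C-4.
Putting it together: 1,4-dibromohexane.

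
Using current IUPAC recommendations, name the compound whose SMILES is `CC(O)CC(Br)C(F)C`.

The longest carbon chain that includes the –OH group has 6 carbons, so the parent hydride is hexane.
An alcohol (–OH) is the principal characteristic group, giving the suffix -ol.
Number the chain so that numbering from this end puts the hydroxyl group at C-2 rather than C-5.
With this numbering: the hydroxyl at C-2; a bromo group at C-4; a fluoro group at C-5.
The substituents are ordered alphabetically, ignoring any di-/tri- multipliers.
Putting it together: 4-bromo-5-fluorohexan-2-ol.

4-bromo-5-fluorohexan-2-ol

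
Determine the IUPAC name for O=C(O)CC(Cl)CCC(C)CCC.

3-chloro-6-methylnonanoic acid

The longest chain bearing the –COOH group is 9 carbons long (nonane).
The highest-priority functional group is a carboxylic acid (terminal –COOH), so the name ends in -oic acid.
Number the chain so that the carboxylic acid carbon is C-1 by definition.
That gives a chloro group at C-3; a methyl group at C-6.
Prefixes are listed alphabetically: chloro, methyl.
Putting it together: 3-chloro-6-methylnonanoic acid.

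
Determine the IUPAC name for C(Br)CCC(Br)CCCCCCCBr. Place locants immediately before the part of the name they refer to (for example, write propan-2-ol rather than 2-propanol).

The longest carbon chain is 11 atoms: the parent is undecane.
Choose the numbering such that the substituent locant set {1,4,11} is lower than {1,8,11} at the first point of difference.
With this numbering: bromo groups at C-1 and C-4 and C-11.
Putting it together: 1,4,11-tribromoundecane.

1,4,11-tribromoundecane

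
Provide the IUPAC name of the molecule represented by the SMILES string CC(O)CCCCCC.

octan-2-ol

Counting along the main chain through the –OH group gives 8 carbons: the parent is octane.
An alcohol (–OH) is the principal characteristic group, giving the suffix -ol.
Choose the numbering such that numbering from this end puts the hydroxyl group at C-2 rather than C-7.
This places the hydroxyl at C-2.
The name is octan-2-ol.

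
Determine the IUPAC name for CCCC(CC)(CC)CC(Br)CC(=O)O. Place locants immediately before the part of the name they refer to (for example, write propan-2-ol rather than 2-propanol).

The longest carbon chain that includes the –COOH group has 8 carbons, so the parent hydride is octane.
A carboxylic acid (terminal –COOH) is the principal characteristic group, giving the suffix -oic acid.
The numbering direction is chosen so that the carboxylic acid carbon is C-1 by definition.
With this numbering: a bromo group at C-3; two ethyl groups at C-5.
Substituent prefixes are cited in alphabetical order (multiplying prefixes like di-/tri- are ignored for ordering).
Putting it together: 3-bromo-5,5-diethyloctanoic acid.

3-bromo-5,5-diethyloctanoic acid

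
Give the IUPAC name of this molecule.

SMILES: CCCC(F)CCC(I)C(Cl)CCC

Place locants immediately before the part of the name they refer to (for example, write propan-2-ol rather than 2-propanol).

4-chloro-8-fluoro-5-iodoundecane

The longest continuous carbon chain has 11 atoms, so the parent hydride is undecane.
The numbering direction is chosen so that the substituent locant set {4,5,8} is lower than {4,7,8} at the first point of difference.
With this numbering: a chloro group at C-4; a fluoro group at C-8; an iodo group at C-5.
Prefixes are listed alphabetically: chloro, fluoro, iodo.
Putting it together: 4-chloro-8-fluoro-5-iodoundecane.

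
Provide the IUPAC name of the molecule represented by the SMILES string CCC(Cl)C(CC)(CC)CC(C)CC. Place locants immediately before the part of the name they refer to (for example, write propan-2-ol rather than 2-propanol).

3-chloro-4,4-diethyl-6-methyloctane

The parent chain contains 8 carbons (octane).
Number the chain so that the substituent locant set {3,4,4,6} is lower than {3,5,5,6} at the first point of difference.
This places a chloro group at C-3; two ethyl groups at C-4; a methyl group at C-6.
The substituents are ordered alphabetically, ignoring any di-/tri- multipliers.
Assembling the pieces gives 3-chloro-4,4-diethyl-6-methyloctane.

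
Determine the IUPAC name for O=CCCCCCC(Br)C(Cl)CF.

7-bromo-8-chloro-9-fluorononanal

Counting along the main chain through the –CHO group gives 9 carbons: the parent is nonane.
An aldehyde (terminal –CHO) is the principal characteristic group, giving the suffix -al.
Number the chain so that the aldehyde carbon is C-1 by definition.
This places a bromo group at C-7; a chloro group at C-8; a fluoro group at C-9.
Substituent prefixes are cited in alphabetical order (multiplying prefixes like di-/tri- are ignored for ordering).
The name is 7-bromo-8-chloro-9-fluorononanal.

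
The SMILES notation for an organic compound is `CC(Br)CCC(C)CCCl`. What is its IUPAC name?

The longest carbon chain is 7 atoms: the parent is heptane.
The numbering direction is chosen so that the substituent locant set {1,3,6} is lower than {2,5,7} at the first point of difference.
This places a bromo group at C-6; a chloro group at C-1; a methyl group at C-3.
Substituent prefixes are cited in alphabetical order (multiplying prefixes like di-/tri- are ignored for ordering).
Putting it together: 6-bromo-1-chloro-3-methylheptane.

6-bromo-1-chloro-3-methylheptane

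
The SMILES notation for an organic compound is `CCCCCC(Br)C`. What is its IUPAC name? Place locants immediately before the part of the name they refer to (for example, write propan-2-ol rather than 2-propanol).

The parent chain contains 7 carbons (heptane).
Number the chain so that the substituent locant set {2} is lower than {6} at the first point of difference.
This places a bromo group at C-2.
The name is 2-bromoheptane.

2-bromoheptane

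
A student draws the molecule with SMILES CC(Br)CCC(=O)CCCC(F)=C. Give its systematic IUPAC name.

2-bromo-9-fluorodec-9-en-5-one

The longest chain bearing the carbonyl and the multiple bond is 10 carbons long (decane).
The highest-priority functional group is a ketone (C=O on an internal carbon), so the name ends in -one.
A C=C double bond in the chain gives the infix -ene-.
The numbering direction is chosen so that numbering from this end puts the carbonyl group at C-5 rather than C-6.
With this numbering: the carbonyl at C-5; the double bond between C-9 and C-10; a bromo group at C-2; a fluoro group at C-9.
The substituents are ordered alphabetically, ignoring any di-/tri- multipliers.
The name is 2-bromo-9-fluorodec-9-en-5-one.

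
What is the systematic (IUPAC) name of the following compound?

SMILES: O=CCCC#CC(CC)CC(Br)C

8-bromo-6-ethylnon-4-ynal

Counting along the main chain through the –CHO group and the multiple bond gives 9 carbons: the parent is nonane.
The highest-priority functional group is an aldehyde (terminal –CHO), so the name ends in -al.
The chain contains a C≡C triple bond, so the unsaturation ending is -yne.
The numbering direction is chosen so that the aldehyde carbon is C-1 by definition.
With this numbering: the triple bond between C-4 and C-5; a bromo group at C-8; an ethyl group at C-6.
Substituent prefixes are cited in alphabetical order (multiplying prefixes like di-/tri- are ignored for ordering).
Assembling the pieces gives 8-bromo-6-ethylnon-4-ynal.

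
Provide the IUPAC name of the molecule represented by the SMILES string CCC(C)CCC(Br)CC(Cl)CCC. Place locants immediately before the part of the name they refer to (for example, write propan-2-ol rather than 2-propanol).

6-bromo-8-chloro-3-methylundecane

The parent chain contains 11 carbons (undecane).
The numbering direction is chosen so that the substituent locant set {3,6,8} is lower than {4,6,9} at the first point of difference.
With this numbering: a bromo group at C-6; a chloro group at C-8; a methyl group at C-3.
The substituents are ordered alphabetically, ignoring any di-/tri- multipliers.
The name is 6-bromo-8-chloro-3-methylundecane.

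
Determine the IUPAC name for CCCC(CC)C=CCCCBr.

1-bromo-6-ethylnon-4-ene

The longest carbon chain that includes the multiple bond has 9 carbons, so the parent hydride is nonane.
There is one C=C double bond, indicated by the ending -ene.
The numbering direction is chosen so that numbering from this end puts the double bond at C-4 rather than C-5.
That gives the double bond between C-4 and C-5; a bromo group at C-1; an ethyl group at C-6.
Prefixes are listed alphabetically: bromo, ethyl.
Putting it together: 1-bromo-6-ethylnon-4-ene.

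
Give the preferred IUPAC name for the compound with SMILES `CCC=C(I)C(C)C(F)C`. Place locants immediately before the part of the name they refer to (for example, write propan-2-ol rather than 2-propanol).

Counting along the main chain through the multiple bond gives 7 carbons: the parent is heptane.
The chain contains a C=C double bond, so the unsaturation ending is -ene.
Number the chain so that numbering from this end puts the double bond at C-3 rather than C-4.
With this numbering: the double bond between C-3 and C-4; a fluoro group at C-6; an iodo group at C-4; a methyl group at C-5.
Substituent prefixes are cited in alphabetical order (multiplying prefixes like di-/tri- are ignored for ordering).
The name is 6-fluoro-4-iodo-5-methylhept-3-ene.

6-fluoro-4-iodo-5-methylhept-3-ene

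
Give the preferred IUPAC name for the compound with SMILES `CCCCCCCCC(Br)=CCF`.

Counting along the main chain through the multiple bond gives 11 carbons: the parent is undecane.
The chain contains a C=C double bond, so the unsaturation ending is -ene.
Number the chain so that numbering from this end puts the double bond at C-2 rather than C-9.
This places the double bond between C-2 and C-3; a bromo group at C-3; a fluoro group at C-1.
The substituents are ordered alphabetically, ignoring any di-/tri- multipliers.
Assembling the pieces gives 3-bromo-1-fluoroundec-2-ene.

3-bromo-1-fluoroundec-2-ene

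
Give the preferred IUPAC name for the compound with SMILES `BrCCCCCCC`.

The longest continuous carbon chain has 7 atoms, so the parent hydride is heptane.
The numbering direction is chosen so that the substituent locant set {1} is lower than {7} at the first point of difference.
This places a bromo group at C-1.
The name is 1-bromoheptane.

1-bromoheptane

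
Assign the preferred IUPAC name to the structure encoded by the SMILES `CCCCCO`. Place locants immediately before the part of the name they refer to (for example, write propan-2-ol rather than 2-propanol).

Counting along the main chain through the –OH group gives 5 carbons: the parent is pentane.
An alcohol (–OH) is the principal characteristic group, giving the suffix -ol.
Number the chain so that numbering from this end puts the hydroxyl group at C-1 rather than C-5.
This places the hydroxyl at C-1.
The name is pentan-1-ol.

pentan-1-ol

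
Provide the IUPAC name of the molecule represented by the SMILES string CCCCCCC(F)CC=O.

3-fluorononanal

The longest chain bearing the –CHO group is 9 carbons long (nonane).
The highest-priority functional group is an aldehyde (terminal –CHO), so the name ends in -al.
The numbering direction is chosen so that the aldehyde carbon is C-1 by definition.
With this numbering: a fluoro group at C-3.
Assembling the pieces gives 3-fluorononanal.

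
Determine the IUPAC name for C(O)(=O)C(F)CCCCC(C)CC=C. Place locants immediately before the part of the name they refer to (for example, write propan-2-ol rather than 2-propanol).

The longest carbon chain that includes the –COOH group and the multiple bond has 10 carbons, so the parent hydride is decane.
The highest-priority functional group is a carboxylic acid (terminal –COOH), so the name ends in -oic acid.
The chain contains a C=C double bond, so the unsaturation ending is -ene.
Choose the numbering such that the carboxylic acid carbon is C-1 by definition.
This places the double bond between C-9 and C-10; a fluoro group at C-2; a methyl group at C-7.
The substituents are ordered alphabetically, ignoring any di-/tri- multipliers.
Putting it together: 2-fluoro-7-methyldec-9-enoic acid.

2-fluoro-7-methyldec-9-enoic acid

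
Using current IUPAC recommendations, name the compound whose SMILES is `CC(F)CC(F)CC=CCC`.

6,8-difluoronon-3-ene

Counting along the main chain through the multiple bond gives 9 carbons: the parent is nonane.
There is one C=C double bond, indicated by the ending -ene.
Number the chain so that numbering from this end puts the double bond at C-3 rather than C-6.
With this numbering: the double bond between C-3 and C-4; fluoro groups at C-6 and C-8.
Putting it together: 6,8-difluoronon-3-ene.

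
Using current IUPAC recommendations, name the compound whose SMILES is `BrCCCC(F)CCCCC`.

The parent chain contains 9 carbons (nonane).
Number the chain so that the substituent locant set {1,4} is lower than {6,9} at the first point of difference.
That gives a bromo group at C-1; a fluoro group at C-4.
The substituents are ordered alphabetically, ignoring any di-/tri- multipliers.
Putting it together: 1-bromo-4-fluorononane.

1-bromo-4-fluorononane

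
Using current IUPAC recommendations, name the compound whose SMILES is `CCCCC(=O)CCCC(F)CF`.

9,10-difluorodecan-5-one

Counting along the main chain through the carbonyl gives 10 carbons: the parent is decane.
A ketone (C=O on an internal carbon) is the principal characteristic group, giving the suffix -one.
The numbering direction is chosen so that numbering from this end puts the carbonyl group at C-5 rather than C-6.
With this numbering: the carbonyl at C-5; fluoro groups at C-9 and C-10.
Assembling the pieces gives 9,10-difluorodecan-5-one.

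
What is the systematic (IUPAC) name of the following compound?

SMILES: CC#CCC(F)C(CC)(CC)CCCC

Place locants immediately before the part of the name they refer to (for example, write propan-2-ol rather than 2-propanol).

The longest carbon chain that includes the multiple bond has 10 carbons, so the parent hydride is decane.
The chain contains a C≡C triple bond, so the unsaturation ending is -yne.
Number the chain so that numbering from this end puts the triple bond at C-2 rather than C-8.
This places the triple bond between C-2 and C-3; two ethyl groups at C-6; a fluoro group at C-5.
Prefixes are listed alphabetically: ethyl, fluoro.
Assembling the pieces gives 6,6-diethyl-5-fluorodec-2-yne.

6,6-diethyl-5-fluorodec-2-yne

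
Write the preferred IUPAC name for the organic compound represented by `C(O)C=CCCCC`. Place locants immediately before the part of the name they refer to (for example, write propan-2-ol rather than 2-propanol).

hept-2-en-1-ol

The longest carbon chain that includes the –OH group and the multiple bond has 7 carbons, so the parent hydride is heptane.
An alcohol (–OH) is the principal characteristic group, giving the suffix -ol.
There is one C=C double bond, indicated by the ending -ene.
Choose the numbering such that numbering from this end puts the hydroxyl group at C-1 rather than C-7.
This places the hydroxyl at C-1; the double bond between C-2 and C-3.
The name is hept-2-en-1-ol.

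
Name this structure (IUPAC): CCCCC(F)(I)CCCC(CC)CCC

The parent chain contains 12 carbons (dodecane).
Number the chain so that the substituent locant set {4,8,8} is lower than {5,5,9} at the first point of difference.
This places an ethyl group at C-4; a fluoro group at C-8; an iodo group at C-8.
Prefixes are listed alphabetically: ethyl, fluoro, iodo.
Assembling the pieces gives 4-ethyl-8-fluoro-8-iodododecane.

4-ethyl-8-fluoro-8-iodododecane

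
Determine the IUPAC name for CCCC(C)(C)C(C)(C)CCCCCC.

4,4,5,5-tetramethylundecane

The parent chain contains 11 carbons (undecane).
The numbering direction is chosen so that the substituent locant set {4,4,5,5} is lower than {7,7,8,8} at the first point of difference.
This places methyl groups at C-4 (×2) and C-5 (×2).
Putting it together: 4,4,5,5-tetramethylundecane.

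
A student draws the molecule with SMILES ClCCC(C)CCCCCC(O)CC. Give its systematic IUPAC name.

11-chloro-9-methylundecan-3-ol

Counting along the main chain through the –OH group gives 11 carbons: the parent is undecane.
The principal characteristic group is an alcohol (–OH), named with the suffix -ol.
Number the chain so that numbering from this end puts the hydroxyl group at C-3 rather than C-9.
With this numbering: the hydroxyl at C-3; a chloro group at C-11; a methyl group at C-9.
The substituents are ordered alphabetically, ignoring any di-/tri- multipliers.
The name is 11-chloro-9-methylundecan-3-ol.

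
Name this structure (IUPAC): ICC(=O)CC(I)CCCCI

1,4,8-triiodooctan-2-one

The longest chain bearing the carbonyl is 8 carbons long (octane).
The principal characteristic group is a ketone (C=O on an internal carbon), named with the suffix -one.
Choose the numbering such that numbering from this end puts the carbonyl group at C-2 rather than C-7.
This places the carbonyl at C-2; iodo groups at C-1 and C-4 and C-8.
Assembling the pieces gives 1,4,8-triiodooctan-2-one.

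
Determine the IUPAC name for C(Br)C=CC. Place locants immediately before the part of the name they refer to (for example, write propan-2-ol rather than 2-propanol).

1-bromobut-2-ene

The longest chain bearing the multiple bond is 4 carbons long (butane).
There is one C=C double bond, indicated by the ending -ene.
Choose the numbering such that the substituent locant set {1} is lower than {4} at the first point of difference.
That gives the double bond between C-2 and C-3; a bromo group at C-1.
The name is 1-bromobut-2-ene.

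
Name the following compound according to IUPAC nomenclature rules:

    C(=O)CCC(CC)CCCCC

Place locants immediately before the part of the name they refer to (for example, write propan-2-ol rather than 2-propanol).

4-ethylnonanal

The longest chain bearing the –CHO group is 9 carbons long (nonane).
The highest-priority functional group is an aldehyde (terminal –CHO), so the name ends in -al.
Number the chain so that the aldehyde carbon is C-1 by definition.
With this numbering: an ethyl group at C-4.
The name is 4-ethylnonanal.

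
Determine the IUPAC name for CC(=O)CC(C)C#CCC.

The longest carbon chain that includes the carbonyl and the multiple bond has 8 carbons, so the parent hydride is octane.
The principal characteristic group is a ketone (C=O on an internal carbon), named with the suffix -one.
The chain contains a C≡C triple bond, so the unsaturation ending is -yne.
The numbering direction is chosen so that numbering from this end puts the carbonyl group at C-2 rather than C-7.
This places the carbonyl at C-2; the triple bond between C-5 and C-6; a methyl group at C-4.
The name is 4-methyloct-5-yn-2-one.

4-methyloct-5-yn-2-one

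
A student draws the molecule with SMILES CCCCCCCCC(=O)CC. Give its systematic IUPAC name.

The longest carbon chain that includes the carbonyl has 11 carbons, so the parent hydride is undecane.
The principal characteristic group is a ketone (C=O on an internal carbon), named with the suffix -one.
Choose the numbering such that numbering from this end puts the carbonyl group at C-3 rather than C-9.
That gives the carbonyl at C-3.
The name is undecan-3-one.

undecan-3-one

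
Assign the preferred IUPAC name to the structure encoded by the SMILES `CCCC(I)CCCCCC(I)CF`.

1-fluoro-2,8-diiodoundecane

The parent chain contains 11 carbons (undecane).
The numbering direction is chosen so that the substituent locant set {1,2,8} is lower than {4,10,11} at the first point of difference.
That gives a fluoro group at C-1; iodo groups at C-2 and C-8.
Substituent prefixes are cited in alphabetical order (multiplying prefixes like di-/tri- are ignored for ordering).
The name is 1-fluoro-2,8-diiodoundecane.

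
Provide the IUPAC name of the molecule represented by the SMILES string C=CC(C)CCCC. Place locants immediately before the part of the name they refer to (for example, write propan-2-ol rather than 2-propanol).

3-methylhept-1-ene

Counting along the main chain through the multiple bond gives 7 carbons: the parent is heptane.
There is one C=C double bond, indicated by the ending -ene.
Choose the numbering such that numbering from this end puts the double bond at C-1 rather than C-6.
That gives the double bond between C-1 and C-2; a methyl group at C-3.
Assembling the pieces gives 3-methylhept-1-ene.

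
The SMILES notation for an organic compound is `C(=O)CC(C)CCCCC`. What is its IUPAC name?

The longest carbon chain that includes the –CHO group has 8 carbons, so the parent hydride is octane.
The principal characteristic group is an aldehyde (terminal –CHO), named with the suffix -al.
The numbering direction is chosen so that the aldehyde carbon is C-1 by definition.
With this numbering: a methyl group at C-3.
Assembling the pieces gives 3-methyloctanal.

3-methyloctanal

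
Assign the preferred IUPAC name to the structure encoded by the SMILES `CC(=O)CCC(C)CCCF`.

8-fluoro-5-methyloctan-2-one

Counting along the main chain through the carbonyl gives 8 carbons: the parent is octane.
The principal characteristic group is a ketone (C=O on an internal carbon), named with the suffix -one.
Number the chain so that numbering from this end puts the carbonyl group at C-2 rather than C-7.
This places the carbonyl at C-2; a fluoro group at C-8; a methyl group at C-5.
Substituent prefixes are cited in alphabetical order (multiplying prefixes like di-/tri- are ignored for ordering).
Assembling the pieces gives 8-fluoro-5-methyloctan-2-one.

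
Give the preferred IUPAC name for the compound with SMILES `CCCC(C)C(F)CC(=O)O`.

3-fluoro-4-methylheptanoic acid

The longest carbon chain that includes the –COOH group has 7 carbons, so the parent hydride is heptane.
A carboxylic acid (terminal –COOH) is the principal characteristic group, giving the suffix -oic acid.
Choose the numbering such that the carboxylic acid carbon is C-1 by definition.
That gives a fluoro group at C-3; a methyl group at C-4.
Substituent prefixes are cited in alphabetical order (multiplying prefixes like di-/tri- are ignored for ordering).
The name is 3-fluoro-4-methylheptanoic acid.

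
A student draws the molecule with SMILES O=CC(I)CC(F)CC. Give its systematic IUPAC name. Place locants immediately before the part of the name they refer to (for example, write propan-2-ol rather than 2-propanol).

The longest chain bearing the –CHO group is 6 carbons long (hexane).
The principal characteristic group is an aldehyde (terminal –CHO), named with the suffix -al.
Choose the numbering such that the aldehyde carbon is C-1 by definition.
With this numbering: a fluoro group at C-4; an iodo group at C-2.
Substituent prefixes are cited in alphabetical order (multiplying prefixes like di-/tri- are ignored for ordering).
The name is 4-fluoro-2-iodohexanal.

4-fluoro-2-iodohexanal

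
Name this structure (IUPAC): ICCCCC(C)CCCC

1-iodo-5-methylnonane

The longest continuous carbon chain has 9 atoms, so the parent hydride is nonane.
Number the chain so that the substituent locant set {1,5} is lower than {5,9} at the first point of difference.
This places an iodo group at C-1; a methyl group at C-5.
Substituent prefixes are cited in alphabetical order (multiplying prefixes like di-/tri- are ignored for ordering).
The name is 1-iodo-5-methylnonane.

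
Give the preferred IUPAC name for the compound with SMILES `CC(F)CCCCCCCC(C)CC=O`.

11-fluoro-3-methyldodecanal

Counting along the main chain through the –CHO group gives 12 carbons: the parent is dodecane.
The highest-priority functional group is an aldehyde (terminal –CHO), so the name ends in -al.
Choose the numbering such that the aldehyde carbon is C-1 by definition.
With this numbering: a fluoro group at C-11; a methyl group at C-3.
Prefixes are listed alphabetically: fluoro, methyl.
Putting it together: 11-fluoro-3-methyldodecanal.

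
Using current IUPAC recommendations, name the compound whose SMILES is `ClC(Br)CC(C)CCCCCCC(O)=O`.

10-bromo-10-chloro-8-methyldecanoic acid

The longest chain bearing the –COOH group is 10 carbons long (decane).
The principal characteristic group is a carboxylic acid (terminal –COOH), named with the suffix -oic acid.
Number the chain so that the carboxylic acid carbon is C-1 by definition.
With this numbering: a bromo group at C-10; a chloro group at C-10; a methyl group at C-8.
Substituent prefixes are cited in alphabetical order (multiplying prefixes like di-/tri- are ignored for ordering).
Putting it together: 10-bromo-10-chloro-8-methyldecanoic acid.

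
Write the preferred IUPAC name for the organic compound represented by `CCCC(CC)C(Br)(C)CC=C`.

The longest carbon chain that includes the multiple bond has 8 carbons, so the parent hydride is octane.
A C=C double bond in the chain gives the infix -ene-.
Number the chain so that numbering from this end puts the double bond at C-1 rather than C-7.
That gives the double bond between C-1 and C-2; a bromo group at C-4; an ethyl group at C-5; a methyl group at C-4.
Substituent prefixes are cited in alphabetical order (multiplying prefixes like di-/tri- are ignored for ordering).
The name is 4-bromo-5-ethyl-4-methyloct-1-ene.

4-bromo-5-ethyl-4-methyloct-1-ene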